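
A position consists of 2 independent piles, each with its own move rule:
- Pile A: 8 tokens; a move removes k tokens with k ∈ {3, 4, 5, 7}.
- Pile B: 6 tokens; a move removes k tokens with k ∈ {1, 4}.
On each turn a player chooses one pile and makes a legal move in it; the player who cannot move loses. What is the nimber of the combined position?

Grundy values for pile A (subtraction set {3, 4, 5, 7}):
k:     0  1  2  3  4  5  6  7  8
g(k):  0  0  0  1  1  1  2  2  2
So g(8) = 2.
For pile B, compute g(0), g(1), … with moves {1, 4}:
k:     0  1  2  3  4  5  6
g(k):  0  1  0  1  2  0  1
So g(6) = 1.
The value of a disjunctive sum is the nim-sum of the parts.
Combined value = 2 XOR 1 = 3.

3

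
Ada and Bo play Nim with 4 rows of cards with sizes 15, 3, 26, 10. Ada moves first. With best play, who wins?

Ada wins

Nim-sum: 15 XOR 3 XOR 26 XOR 10 = 28.
The nim-sum is 28 ≠ 0, so this is an N-position: the player to move can win; Ada has a winning move.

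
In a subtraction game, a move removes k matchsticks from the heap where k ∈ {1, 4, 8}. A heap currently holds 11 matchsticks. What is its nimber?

Compute g(0), g(1), … for moves {1, 4, 8}:
k:     0  1  2  3  4  5  6  7  8  9 10 11
g(k):  0  1  0  1  2  0  1  0  1  2  3  2
So g(11) = 2.

2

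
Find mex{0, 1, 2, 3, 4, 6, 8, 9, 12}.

5

The values 0, 1, 2, 3, 4 are all present; 5 is the first non-negative integer missing from the set.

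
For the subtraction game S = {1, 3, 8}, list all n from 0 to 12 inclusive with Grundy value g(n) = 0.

Grundy values for subtraction set {1, 3, 8}:
g(0) = mex{} = 0
g(1) = mex{0} = 1
g(2) = mex{1} = 0
g(3) = mex{0} = 1
g(4) = mex{1} = 0
g(5) = mex{0} = 1
g(6) = mex{1} = 0
g(7) = mex{0} = 1
g(8) = mex{0,1} = 2
g(9) = mex{0,1,2} = 3
g(10) = mex{0,1,3} = 2
g(11) = mex{1,2} = 0
g(12) = mex{0,3} = 1
The P-positions (g = 0) in 0..12 are 0, 2, 4, 6, 11.

0, 2, 4, 6, 11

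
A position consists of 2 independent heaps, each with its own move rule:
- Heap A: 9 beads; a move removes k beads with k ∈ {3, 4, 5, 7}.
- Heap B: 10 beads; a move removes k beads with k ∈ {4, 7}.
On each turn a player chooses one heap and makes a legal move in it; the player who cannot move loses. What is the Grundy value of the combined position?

Grundy values for heap A (subtraction set {3, 4, 5, 7}):
k:     0  1  2  3  4  5  6  7  8  9
g(k):  0  0  0  1  1  1  2  2  2  3
So g(9) = 3.
For heap B, compute g(0), g(1), … with moves {4, 7}:
k:     0  1  2  3  4  5  6  7  8  9 10
g(k):  0  0  0  0  1  1  1  1  2  2  2
So g(10) = 2.
The value of a disjunctive sum is the nim-sum of the parts.
Combined value = 3 XOR 2 = 1.

1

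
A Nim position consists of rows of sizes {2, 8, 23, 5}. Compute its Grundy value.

Nim-sum: 2 ^ 8 ^ 23 ^ 5 = 24.

24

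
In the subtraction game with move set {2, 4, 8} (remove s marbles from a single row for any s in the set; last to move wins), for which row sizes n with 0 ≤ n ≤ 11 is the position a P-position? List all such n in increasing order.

0, 1, 6, 7

Grundy values for subtraction set {2, 4, 8}:
k:     0  1  2  3  4  5  6  7  8  9 10 11
g(k):  0  0  1  1  2  2  0  0  1  1  2  2
The P-positions (g = 0) in 0..11 are 0, 1, 6, 7.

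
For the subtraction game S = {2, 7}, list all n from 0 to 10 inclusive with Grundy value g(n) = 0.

0, 1, 4, 5, 9, 10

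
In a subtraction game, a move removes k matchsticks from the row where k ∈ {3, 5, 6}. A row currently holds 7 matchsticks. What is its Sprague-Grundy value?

Grundy values for subtraction set {3, 5, 6}:
k:     0  1  2  3  4  5  6  7
g(k):  0  0  0  1  1  1  2  2
So g(7) = 2.

2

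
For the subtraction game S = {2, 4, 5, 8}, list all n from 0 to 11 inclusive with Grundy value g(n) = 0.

Compute g(0), g(1), … for moves {2, 4, 5, 8}:
g(0) = mex{} = 0
g(1) = mex{} = 0
g(2) = mex{0} = 1
g(3) = mex{0} = 1
g(4) = mex{0,1} = 2
g(5) = mex{0,1} = 2
g(6) = mex{0,1,2} = 3
g(7) = mex{1,2} = 0
g(8) = mex{0,1,2,3} = 4
g(9) = mex{0,2} = 1
g(10) = mex{1,2,3,4} = 0
g(11) = mex{0,1,3} = 2
The P-positions (g = 0) in 0..11 are 0, 1, 7, 10.

0, 1, 7, 10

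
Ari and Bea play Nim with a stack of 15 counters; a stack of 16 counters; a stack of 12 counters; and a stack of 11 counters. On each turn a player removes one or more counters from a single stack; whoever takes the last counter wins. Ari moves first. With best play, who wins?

Ari wins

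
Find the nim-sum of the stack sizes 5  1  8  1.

13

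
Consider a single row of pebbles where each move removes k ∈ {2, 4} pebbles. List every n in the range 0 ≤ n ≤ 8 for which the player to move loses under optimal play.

Grundy values for subtraction set {2, 4}:
k:     0  1  2  3  4  5  6  7  8
g(k):  0  0  1  1  2  2  0  0  1
The P-positions (g = 0) in 0..8 are 0, 1, 6, 7.

0, 1, 6, 7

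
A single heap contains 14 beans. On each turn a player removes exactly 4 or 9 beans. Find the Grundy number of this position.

0

Compute g(0), g(1), … for moves {4, 9}:
g(0) = mex{} = 0
g(1) = mex{} = 0
g(2) = mex{} = 0
g(3) = mex{} = 0
g(4) = mex{0} = 1
g(5) = mex{0} = 1
g(6) = mex{0} = 1
g(7) = mex{0} = 1
g(8) = mex{1} = 0
g(9) = mex{0,1} = 2
g(10) = mex{0,1} = 2
g(11) = mex{0,1} = 2
g(12) = mex{0} = 1
g(13) = mex{1,2} = 0
g(14) = mex{1,2} = 0
So g(14) = 0.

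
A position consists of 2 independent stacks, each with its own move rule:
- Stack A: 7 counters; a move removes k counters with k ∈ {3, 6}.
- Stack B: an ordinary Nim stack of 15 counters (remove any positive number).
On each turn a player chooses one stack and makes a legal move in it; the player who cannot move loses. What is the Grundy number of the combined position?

13

For stack A, compute g(0), g(1), … with moves {3, 6}:
k:     0  1  2  3  4  5  6  7
g(k):  0  0  0  1  1  1  2  2
So g(7) = 2.
Stack B is a plain Nim stack of size 15, so its Grundy value is 15.
By the Sprague-Grundy theorem, the Grundy value of a sum of independent games is the XOR of the component values.
Combined value = 2 ⊕ 15 = 13.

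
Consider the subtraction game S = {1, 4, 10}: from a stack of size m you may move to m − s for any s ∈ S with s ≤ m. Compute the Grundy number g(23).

Compute g(0), g(1), … for moves {1, 4, 10}:
k:     0  1  2  3  4  5  6  7  8  9 10 11 12 13 14 15 16 17 18 19 20 21 22 23
g(k):  0  1  0  1  2  0  1  0  1  2  3  2  3  0  1  3  0  1  0  1  2  0  1  2
So g(23) = 2.

2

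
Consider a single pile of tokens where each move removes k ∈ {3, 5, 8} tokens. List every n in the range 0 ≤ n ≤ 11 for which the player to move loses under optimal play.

0, 1, 2, 11

Compute g(0), g(1), … for moves {3, 5, 8}:
g(0) = mex{} = 0
g(1) = mex{} = 0
g(2) = mex{} = 0
g(3) = mex{0} = 1
g(4) = mex{0} = 1
g(5) = mex{0} = 1
g(6) = mex{0,1} = 2
g(7) = mex{0,1} = 2
g(8) = mex{0,1} = 2
g(9) = mex{0,1,2} = 3
g(10) = mex{0,1,2} = 3
g(11) = mex{1,2} = 0
The P-positions (g = 0) in 0..11 are 0, 1, 2, 11.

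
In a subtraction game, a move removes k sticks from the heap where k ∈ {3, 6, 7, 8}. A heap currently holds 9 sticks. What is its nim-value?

3

Build the Grundy sequence with g(k) = mex{g(k−s) : s ∈ {3, 6, 7, 8}, s ≤ k}:
k:     0  1  2  3  4  5  6  7  8  9
g(k):  0  0  0  1  1  1  2  2  2  3
So g(9) = 3.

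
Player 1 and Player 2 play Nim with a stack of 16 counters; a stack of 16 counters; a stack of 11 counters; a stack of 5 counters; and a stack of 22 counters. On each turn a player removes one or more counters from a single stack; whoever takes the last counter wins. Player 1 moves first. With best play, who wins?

Nim-sum: 16 XOR 16 XOR 11 XOR 5 XOR 22 = 24.
The nim-sum is 24 ≠ 0, so this is an N-position: the player to move can win; Player 1 has a winning move.

Player 1 wins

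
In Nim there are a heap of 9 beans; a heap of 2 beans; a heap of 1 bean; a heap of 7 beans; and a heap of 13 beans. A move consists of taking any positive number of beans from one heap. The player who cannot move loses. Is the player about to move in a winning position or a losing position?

Compute the nim-sum pairwise:
9 XOR 2 = 11
11 XOR 1 = 10
10 XOR 7 = 13
13 XOR 13 = 0
The nim-sum is 0, so this is a P-position: the player to move is in a losing position under optimal play.

Losing position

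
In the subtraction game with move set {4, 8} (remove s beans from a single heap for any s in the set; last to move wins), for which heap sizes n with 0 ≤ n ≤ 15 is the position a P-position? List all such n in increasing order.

Compute g(0), g(1), … for moves {4, 8}:
k:     0  1  2  3  4  5  6  7  8  9 10 11 12 13 14 15
g(k):  0  0  0  0  1  1  1  1  2  2  2  2  0  0  0  0
The P-positions (g = 0) in 0..15 are 0, 1, 2, 3, 12, 13, 14, 15.

0, 1, 2, 3, 12, 13, 14, 15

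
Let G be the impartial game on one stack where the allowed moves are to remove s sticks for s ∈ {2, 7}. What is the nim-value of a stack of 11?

Grundy values for subtraction set {2, 7}:
k:     0  1  2  3  4  5  6  7  8  9 10 11
g(k):  0  0  1  1  0  0  1  1  2  0  0  1
So g(11) = 1.

1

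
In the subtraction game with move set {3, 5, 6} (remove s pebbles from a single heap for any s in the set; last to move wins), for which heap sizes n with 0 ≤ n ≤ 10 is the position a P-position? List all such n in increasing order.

0, 1, 2, 9, 10

Build the Grundy sequence with g(k) = mex{g(k−s) : s ∈ {3, 5, 6}, s ≤ k}:
g(0) = mex{} = 0
g(1) = mex{} = 0
g(2) = mex{} = 0
g(3) = mex{0} = 1
g(4) = mex{0} = 1
g(5) = mex{0} = 1
g(6) = mex{0,1} = 2
g(7) = mex{0,1} = 2
g(8) = mex{0,1} = 2
g(9) = mex{1,2} = 0
g(10) = mex{1,2} = 0
The P-positions (g = 0) in 0..10 are 0, 1, 2, 9, 10.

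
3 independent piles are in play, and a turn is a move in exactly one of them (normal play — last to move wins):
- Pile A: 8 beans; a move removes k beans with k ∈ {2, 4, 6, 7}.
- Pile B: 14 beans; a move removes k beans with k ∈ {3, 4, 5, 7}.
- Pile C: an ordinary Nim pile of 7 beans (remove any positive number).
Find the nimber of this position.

2

Grundy values for pile A (subtraction set {2, 4, 6, 7}):
k:     0  1  2  3  4  5  6  7  8
g(k):  0  0  1  1  2  2  3  3  4
So g(8) = 4.
For pile B, compute g(0), g(1), … with moves {3, 4, 5, 7}:
k:     0  1  2  3  4  5  6  7  8  9 10 11 12 13 14
g(k):  0  0  0  1  1  1  2  2  2  3  0  0  0  1  1
So g(14) = 1.
Pile C is a plain Nim pile of size 7, so its Grundy value is 7.
By the Sprague-Grundy theorem, the Grundy value of a sum of independent games is the XOR of the component values.
Combined value = 4 ⊕ 1 ⊕ 7 = 2.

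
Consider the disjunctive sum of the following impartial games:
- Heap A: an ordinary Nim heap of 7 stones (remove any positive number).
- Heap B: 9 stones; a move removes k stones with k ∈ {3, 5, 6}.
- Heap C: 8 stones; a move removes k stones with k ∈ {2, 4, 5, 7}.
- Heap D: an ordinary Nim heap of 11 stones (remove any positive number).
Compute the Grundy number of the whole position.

8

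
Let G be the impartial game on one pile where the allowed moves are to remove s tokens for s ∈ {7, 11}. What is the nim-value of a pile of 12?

1

Grundy values for subtraction set {7, 11}:
g(0) = mex{} = 0
g(1) = mex{} = 0
g(2) = mex{} = 0
g(3) = mex{} = 0
g(4) = mex{} = 0
g(5) = mex{} = 0
g(6) = mex{} = 0
g(7) = mex{0} = 1
g(8) = mex{0} = 1
g(9) = mex{0} = 1
g(10) = mex{0} = 1
g(11) = mex{0} = 1
g(12) = mex{0} = 1
So g(12) = 1.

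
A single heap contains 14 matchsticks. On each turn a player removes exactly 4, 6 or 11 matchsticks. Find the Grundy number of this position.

1

Grundy values for subtraction set {4, 6, 11}:
g(0) = mex{} = 0
g(1) = mex{} = 0
g(2) = mex{} = 0
g(3) = mex{} = 0
g(4) = mex{0} = 1
g(5) = mex{0} = 1
g(6) = mex{0} = 1
g(7) = mex{0} = 1
g(8) = mex{0,1} = 2
g(9) = mex{0,1} = 2
g(10) = mex{1} = 0
g(11) = mex{0,1} = 2
g(12) = mex{0,1,2} = 3
g(13) = mex{0,1,2} = 3
g(14) = mex{0,2} = 1
So g(14) = 1.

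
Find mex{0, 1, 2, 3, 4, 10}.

The values 0, 1, 2, 3, 4 are all present; 5 is the first non-negative integer missing from the set.

5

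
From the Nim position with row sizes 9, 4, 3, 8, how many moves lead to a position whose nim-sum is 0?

In binary:
  1001  (9)
  0100  (4)
  0011  (3)
  1000  (8)
  ----
  0110  (6)
The overall nim-sum is X = 6. A row of size p has a winning move iff p XOR X < p (reduce it to p XOR X).
  9: 9 XOR 6 = 15 ≥ 9 — no move.
  4: 4 XOR 6 = 2 < 4 — winning move (to 2).
  3: 3 XOR 6 = 5 ≥ 3 — no move.
  8: 8 XOR 6 = 14 ≥ 8 — no move.
That gives 1 winning move.

1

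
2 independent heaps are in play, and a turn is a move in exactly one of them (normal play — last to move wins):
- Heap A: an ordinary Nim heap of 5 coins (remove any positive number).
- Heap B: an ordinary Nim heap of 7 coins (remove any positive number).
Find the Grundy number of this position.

2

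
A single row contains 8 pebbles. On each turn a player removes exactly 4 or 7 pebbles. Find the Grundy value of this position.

2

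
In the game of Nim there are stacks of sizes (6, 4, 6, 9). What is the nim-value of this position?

Compute the nim-sum pairwise:
6 ^ 4 = 2
2 ^ 6 = 4
4 ^ 9 = 13

13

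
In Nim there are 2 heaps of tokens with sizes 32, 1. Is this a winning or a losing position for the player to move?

Nim-sum: 32 XOR 1 = 33.
The nim-sum is 33 ≠ 0, so this is an N-position: the player to move can win.

Winning position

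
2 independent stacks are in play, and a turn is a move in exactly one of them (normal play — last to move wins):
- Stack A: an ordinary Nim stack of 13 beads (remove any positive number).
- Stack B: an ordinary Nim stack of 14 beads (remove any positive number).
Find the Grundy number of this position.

3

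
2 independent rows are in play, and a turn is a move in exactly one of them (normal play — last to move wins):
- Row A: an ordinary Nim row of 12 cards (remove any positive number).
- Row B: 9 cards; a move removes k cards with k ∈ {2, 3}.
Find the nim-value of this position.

14

Row A is a plain Nim row of size 12, so its Grundy value is 12.
Grundy values for row B (subtraction set {2, 3}):
g(0) = mex{} = 0
g(1) = mex{} = 0
g(2) = mex{0} = 1
g(3) = mex{0} = 1
g(4) = mex{0,1} = 2
g(5) = mex{1} = 0
g(6) = mex{1,2} = 0
g(7) = mex{0,2} = 1
g(8) = mex{0} = 1
g(9) = mex{0,1} = 2
So g(9) = 2.
The value of a disjunctive sum is the nim-sum of the parts.
Combined value = 12 XOR 2 = 14.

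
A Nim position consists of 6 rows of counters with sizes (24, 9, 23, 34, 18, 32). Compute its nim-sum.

22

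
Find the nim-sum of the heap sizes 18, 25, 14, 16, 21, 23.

23

Compute the nim-sum pairwise:
18 ^ 25 = 11
11 ^ 14 = 5
5 ^ 16 = 21
21 ^ 21 = 0
0 ^ 23 = 23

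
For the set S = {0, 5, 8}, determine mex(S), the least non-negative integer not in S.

1

0 is in the set but 1 is not, so the mex is 1.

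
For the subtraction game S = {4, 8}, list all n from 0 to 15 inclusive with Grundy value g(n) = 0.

0, 1, 2, 3, 12, 13, 14, 15

Build the Grundy sequence with g(k) = mex{g(k−s) : s ∈ {4, 8}, s ≤ k}:
k:     0  1  2  3  4  5  6  7  8  9 10 11 12 13 14 15
g(k):  0  0  0  0  1  1  1  1  2  2  2  2  0  0  0  0
The P-positions (g = 0) in 0..15 are 0, 1, 2, 3, 12, 13, 14, 15.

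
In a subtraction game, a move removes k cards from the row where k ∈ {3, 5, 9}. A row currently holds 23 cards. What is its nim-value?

Compute g(0), g(1), … for moves {3, 5, 9}:
k:     0  1  2  3  4  5  6  7  8  9 10 11 12 13 14 15 16 17 18 19 20 21 22 23
g(k):  0  0  0  1  1  1  2  2  0  3  3  1  0  2  0  1  0  1  0  1  0  1  0  1
So g(23) = 1.

1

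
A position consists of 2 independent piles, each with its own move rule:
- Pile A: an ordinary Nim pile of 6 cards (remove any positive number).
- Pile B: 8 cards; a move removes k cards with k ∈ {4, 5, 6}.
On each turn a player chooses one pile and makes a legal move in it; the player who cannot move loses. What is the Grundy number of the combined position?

Pile A is a plain Nim pile of size 6, so its Grundy value is 6.
Grundy values for pile B (subtraction set {4, 5, 6}):
g(0) = mex{} = 0
g(1) = mex{} = 0
g(2) = mex{} = 0
g(3) = mex{} = 0
g(4) = mex{0} = 1
g(5) = mex{0} = 1
g(6) = mex{0} = 1
g(7) = mex{0} = 1
g(8) = mex{0,1} = 2
So g(8) = 2.
By the Sprague-Grundy theorem, the Grundy value of a sum of independent games is the XOR of the component values.
Combined value = 6 XOR 2 = 4.

4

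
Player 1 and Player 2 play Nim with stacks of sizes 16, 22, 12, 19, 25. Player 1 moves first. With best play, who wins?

Compute the nim-sum pairwise:
16 ^ 22 = 6
6 ^ 12 = 10
10 ^ 19 = 25
25 ^ 25 = 0
The nim-sum is 0, so this is a P-position: the player to move is in a losing position under optimal play; Player 1 is about to move from it and so loses — Player 2 wins.

Player 2 wins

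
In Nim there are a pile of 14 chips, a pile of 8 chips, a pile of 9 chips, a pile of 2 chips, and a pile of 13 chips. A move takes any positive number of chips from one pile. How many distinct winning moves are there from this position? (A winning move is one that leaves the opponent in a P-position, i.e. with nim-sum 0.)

0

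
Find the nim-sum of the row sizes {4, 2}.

Nim-sum: 4 XOR 2 = 6.

6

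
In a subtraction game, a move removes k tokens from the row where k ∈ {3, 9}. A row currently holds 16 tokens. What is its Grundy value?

1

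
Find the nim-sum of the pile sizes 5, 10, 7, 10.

2

Nim-sum: 5 ^ 10 ^ 7 ^ 10 = 2.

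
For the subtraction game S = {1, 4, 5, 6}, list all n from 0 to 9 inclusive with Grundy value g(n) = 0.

Build the Grundy sequence with g(k) = mex{g(k−s) : s ∈ {1, 4, 5, 6}, s ≤ k}:
k:     0  1  2  3  4  5  6  7  8  9
g(k):  0  1  0  1  2  3  2  3  4  0
The P-positions (g = 0) in 0..9 are 0, 2, 9.

0, 2, 9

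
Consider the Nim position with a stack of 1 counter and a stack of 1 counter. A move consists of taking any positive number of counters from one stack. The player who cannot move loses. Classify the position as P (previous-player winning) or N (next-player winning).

Nim-sum: 1 XOR 1 = 0.
The nim-sum is 0, so this is a P-position: the player to move is in a losing position under optimal play.

P-position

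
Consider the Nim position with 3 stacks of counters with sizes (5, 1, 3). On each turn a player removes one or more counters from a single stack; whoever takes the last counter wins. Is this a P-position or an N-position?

N-position

Compute the nim-sum pairwise:
5 ^ 1 = 4
4 ^ 3 = 7
The nim-sum is 7 ≠ 0, so this is an N-position: the player to move can win.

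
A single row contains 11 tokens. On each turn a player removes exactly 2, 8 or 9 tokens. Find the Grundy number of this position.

0

Build the Grundy sequence with g(k) = mex{g(k−s) : s ∈ {2, 8, 9}, s ≤ k}:
k:     0  1  2  3  4  5  6  7  8  9 10 11
g(k):  0  0  1  1  0  0  1  1  2  2  3  0
So g(11) = 0.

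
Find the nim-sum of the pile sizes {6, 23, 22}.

7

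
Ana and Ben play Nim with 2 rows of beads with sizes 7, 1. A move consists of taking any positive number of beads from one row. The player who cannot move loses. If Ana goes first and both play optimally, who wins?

Ana wins

In binary:
  111  (7)
  001  (1)
  ---
  110  (6)
The nim-sum is 6 ≠ 0, so this is an N-position: the player to move can win; Ana has a winning move.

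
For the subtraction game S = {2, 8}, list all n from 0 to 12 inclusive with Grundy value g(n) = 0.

0, 1, 4, 5, 10, 11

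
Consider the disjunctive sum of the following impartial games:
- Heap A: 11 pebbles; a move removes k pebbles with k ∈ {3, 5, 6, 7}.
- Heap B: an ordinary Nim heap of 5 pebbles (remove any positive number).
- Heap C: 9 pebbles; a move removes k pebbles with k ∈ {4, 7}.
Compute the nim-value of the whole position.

7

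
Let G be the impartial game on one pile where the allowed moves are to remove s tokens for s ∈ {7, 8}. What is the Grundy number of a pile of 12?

1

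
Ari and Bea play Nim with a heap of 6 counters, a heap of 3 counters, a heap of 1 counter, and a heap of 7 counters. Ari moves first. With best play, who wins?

Ari wins

In binary:
  110  (6)
  011  (3)
  001  (1)
  111  (7)
  ---
  011  (3)
The nim-sum is 3 ≠ 0, so this is an N-position: the player to move can win; Ari has a winning move.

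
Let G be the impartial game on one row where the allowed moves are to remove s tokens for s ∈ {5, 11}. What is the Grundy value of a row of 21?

Grundy values for subtraction set {5, 11}:
k:     0  1  2  3  4  5  6  7  8  9 10 11 12 13 14 15 16 17 18 19 20 21
g(k):  0  0  0  0  0  1  1  1  1  1  0  2  2  2  2  1  0  0  0  0  0  1
So g(21) = 1.

1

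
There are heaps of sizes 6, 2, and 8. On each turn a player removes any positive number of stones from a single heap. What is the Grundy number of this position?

12

Compute the nim-sum pairwise:
6 XOR 2 = 4
4 XOR 8 = 12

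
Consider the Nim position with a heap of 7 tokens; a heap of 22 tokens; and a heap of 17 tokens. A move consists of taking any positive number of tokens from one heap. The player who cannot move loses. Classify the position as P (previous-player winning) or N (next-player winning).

Nim-sum: 7 ⊕ 22 ⊕ 17 = 0.
The nim-sum is 0, so this is a P-position: the player to move is in a losing position under optimal play.

P-position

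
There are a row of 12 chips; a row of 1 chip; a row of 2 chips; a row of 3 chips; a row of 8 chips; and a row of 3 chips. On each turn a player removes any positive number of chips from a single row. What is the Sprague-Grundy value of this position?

7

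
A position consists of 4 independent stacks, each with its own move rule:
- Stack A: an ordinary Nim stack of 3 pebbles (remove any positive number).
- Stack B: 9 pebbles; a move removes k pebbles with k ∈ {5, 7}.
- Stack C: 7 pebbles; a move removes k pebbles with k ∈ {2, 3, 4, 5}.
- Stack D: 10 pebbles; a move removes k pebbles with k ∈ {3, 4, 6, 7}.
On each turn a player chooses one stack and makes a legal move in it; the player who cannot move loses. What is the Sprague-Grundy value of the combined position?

Stack A is a plain Nim stack of size 3, so its Grundy value is 3.
Grundy values for stack B (subtraction set {5, 7}):
g(0) = mex{} = 0
g(1) = mex{} = 0
g(2) = mex{} = 0
g(3) = mex{} = 0
g(4) = mex{} = 0
g(5) = mex{0} = 1
g(6) = mex{0} = 1
g(7) = mex{0} = 1
g(8) = mex{0} = 1
g(9) = mex{0} = 1
So g(9) = 1.
For stack C, compute g(0), g(1), … with moves {2, 3, 4, 5}:
g(0) = mex{} = 0
g(1) = mex{} = 0
g(2) = mex{0} = 1
g(3) = mex{0} = 1
g(4) = mex{0,1} = 2
g(5) = mex{0,1} = 2
g(6) = mex{0,1,2} = 3
g(7) = mex{1,2} = 0
So g(7) = 0.
Build the Grundy sequence for stack D with g(k) = mex{g(k−s) : s ∈ {3, 4, 6, 7}, s ≤ k}:
k:     0  1  2  3  4  5  6  7  8  9 10
g(k):  0  0  0  1  1  1  2  2  2  3  0
So g(10) = 0.
By the Sprague-Grundy theorem, the Grundy value of a sum of independent games is the XOR of the component values.
Combined value = 3 XOR 1 XOR 0 XOR 0 = 2.

2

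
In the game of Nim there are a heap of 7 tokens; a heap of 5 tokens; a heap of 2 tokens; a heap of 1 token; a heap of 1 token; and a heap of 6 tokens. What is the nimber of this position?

Nim-sum: 7 ⊕ 5 ⊕ 2 ⊕ 1 ⊕ 1 ⊕ 6 = 6.

6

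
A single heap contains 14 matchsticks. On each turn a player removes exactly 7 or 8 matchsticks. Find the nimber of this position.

2

Grundy values for subtraction set {7, 8}:
g(0) = mex{} = 0
g(1) = mex{} = 0
g(2) = mex{} = 0
g(3) = mex{} = 0
g(4) = mex{} = 0
g(5) = mex{} = 0
g(6) = mex{} = 0
g(7) = mex{0} = 1
g(8) = mex{0} = 1
g(9) = mex{0} = 1
g(10) = mex{0} = 1
g(11) = mex{0} = 1
g(12) = mex{0} = 1
g(13) = mex{0} = 1
g(14) = mex{0,1} = 2
So g(14) = 2.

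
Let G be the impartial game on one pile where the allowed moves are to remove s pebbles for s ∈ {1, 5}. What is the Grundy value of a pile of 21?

1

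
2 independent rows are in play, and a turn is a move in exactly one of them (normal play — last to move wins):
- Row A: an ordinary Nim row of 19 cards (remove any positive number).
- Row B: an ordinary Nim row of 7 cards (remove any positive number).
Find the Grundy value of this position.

20

Row A is a plain Nim row of size 19, so its Grundy value is 19.
Row B is a plain Nim row of size 7, so its Grundy value is 7.
By the Sprague-Grundy theorem, the Grundy value of a sum of independent games is the XOR of the component values.
Combined value = 19 ⊕ 7 = 20.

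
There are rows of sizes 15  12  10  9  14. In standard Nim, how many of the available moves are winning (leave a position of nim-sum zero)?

In binary:
  1111  (15)
  1100  (12)
  1010  (10)
  1001  (9)
  1110  (14)
  ----
  1110  (14)
The overall nim-sum is X = 14. A row of size p has a winning move iff p XOR X < p (reduce it to p XOR X).
  15: 15 XOR 14 = 1 < 15 — winning move (to 1).
  12: 12 XOR 14 = 2 < 12 — winning move (to 2).
  10: 10 XOR 14 = 4 < 10 — winning move (to 4).
  9: 9 XOR 14 = 7 < 9 — winning move (to 7).
  14: 14 XOR 14 = 0 < 14 — winning move (to 0).
That gives 5 winning moves.

5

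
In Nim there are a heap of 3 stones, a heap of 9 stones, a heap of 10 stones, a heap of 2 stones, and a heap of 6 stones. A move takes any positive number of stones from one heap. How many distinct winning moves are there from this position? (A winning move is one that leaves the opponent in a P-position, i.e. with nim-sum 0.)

Nim-sum: 3 ^ 9 ^ 10 ^ 2 ^ 6 = 4.
The overall nim-sum is X = 4. A heap of size p has a winning move iff p XOR X < p (reduce it to p XOR X).
  3: 3 XOR 4 = 7 ≥ 3 — no move.
  9: 9 XOR 4 = 13 ≥ 9 — no move.
  10: 10 XOR 4 = 14 ≥ 10 — no move.
  2: 2 XOR 4 = 6 ≥ 2 — no move.
  6: 6 XOR 4 = 2 < 6 — winning move (to 2).
That gives 1 winning move.

1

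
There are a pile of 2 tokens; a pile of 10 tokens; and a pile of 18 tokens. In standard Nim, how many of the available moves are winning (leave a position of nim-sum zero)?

1

Compute the nim-sum pairwise:
2 XOR 10 = 8
8 XOR 18 = 26
The overall nim-sum is X = 26. A pile of size p has a winning move iff p XOR X < p (reduce it to p XOR X).
  2: 2 XOR 26 = 24 ≥ 2 — no move.
  10: 10 XOR 26 = 16 ≥ 10 — no move.
  18: 18 XOR 26 = 8 < 18 — winning move (to 8).
That gives 1 winning move.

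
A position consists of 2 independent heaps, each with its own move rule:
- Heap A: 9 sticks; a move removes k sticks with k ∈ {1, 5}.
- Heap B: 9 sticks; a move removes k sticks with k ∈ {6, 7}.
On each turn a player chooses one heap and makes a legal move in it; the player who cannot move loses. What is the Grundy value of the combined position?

Build the Grundy sequence for heap A with g(k) = mex{g(k−s) : s ∈ {1, 5}, s ≤ k}:
k:     0  1  2  3  4  5  6  7  8  9
g(k):  0  1  0  1  0  1  0  1  0  1
So g(9) = 1.
For heap B, compute g(0), g(1), … with moves {6, 7}:
k:     0  1  2  3  4  5  6  7  8  9
g(k):  0  0  0  0  0  0  1  1  1  1
So g(9) = 1.
By the Sprague-Grundy theorem, the Grundy value of a sum of independent games is the XOR of the component values.
Combined value = 1 XOR 1 = 0.

0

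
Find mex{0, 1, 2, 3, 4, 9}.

5

The values 0, 1, 2, 3, 4 are all present; 5 is the first non-negative integer missing from the set.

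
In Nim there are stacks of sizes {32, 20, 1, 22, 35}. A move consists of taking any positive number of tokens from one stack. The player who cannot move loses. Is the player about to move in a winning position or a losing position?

Write each in binary and XOR column by column:
  100000  (32)
  010100  (20)
  000001  (1)
  010110  (22)
  100011  (35)
  ------
  000000  (0)
The nim-sum is 0, so this is a P-position: the player to move is in a losing position under optimal play.

Losing position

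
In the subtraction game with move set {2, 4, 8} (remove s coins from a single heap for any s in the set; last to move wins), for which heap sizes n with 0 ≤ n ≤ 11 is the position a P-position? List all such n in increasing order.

Grundy values for subtraction set {2, 4, 8}:
k:     0  1  2  3  4  5  6  7  8  9 10 11
g(k):  0  0  1  1  2  2  0  0  1  1  2  2
The P-positions (g = 0) in 0..11 are 0, 1, 6, 7.

0, 1, 6, 7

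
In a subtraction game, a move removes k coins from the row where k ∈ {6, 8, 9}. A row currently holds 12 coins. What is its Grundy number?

2

Build the Grundy sequence with g(k) = mex{g(k−s) : s ∈ {6, 8, 9}, s ≤ k}:
g(0) = mex{} = 0
g(1) = mex{} = 0
g(2) = mex{} = 0
g(3) = mex{} = 0
g(4) = mex{} = 0
g(5) = mex{} = 0
g(6) = mex{0} = 1
g(7) = mex{0} = 1
g(8) = mex{0} = 1
g(9) = mex{0} = 1
g(10) = mex{0} = 1
g(11) = mex{0} = 1
g(12) = mex{0,1} = 2
So g(12) = 2.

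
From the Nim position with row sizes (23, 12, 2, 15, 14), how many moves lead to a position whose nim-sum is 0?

Nim-sum: 23 ⊕ 12 ⊕ 2 ⊕ 15 ⊕ 14 = 24.
The overall nim-sum is X = 24. A row of size p has a winning move iff p XOR X < p (reduce it to p XOR X).
  23: 23 XOR 24 = 15 < 23 — winning move (to 15).
  12: 12 XOR 24 = 20 ≥ 12 — no move.
  2: 2 XOR 24 = 26 ≥ 2 — no move.
  15: 15 XOR 24 = 23 ≥ 15 — no move.
  14: 14 XOR 24 = 22 ≥ 14 — no move.
That gives 1 winning move.

1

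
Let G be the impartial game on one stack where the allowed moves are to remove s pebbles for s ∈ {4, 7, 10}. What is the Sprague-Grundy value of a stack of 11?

2

Compute g(0), g(1), … for moves {4, 7, 10}:
g(0) = mex{} = 0
g(1) = mex{} = 0
g(2) = mex{} = 0
g(3) = mex{} = 0
g(4) = mex{0} = 1
g(5) = mex{0} = 1
g(6) = mex{0} = 1
g(7) = mex{0} = 1
g(8) = mex{0,1} = 2
g(9) = mex{0,1} = 2
g(10) = mex{0,1} = 2
g(11) = mex{0,1} = 2
So g(11) = 2.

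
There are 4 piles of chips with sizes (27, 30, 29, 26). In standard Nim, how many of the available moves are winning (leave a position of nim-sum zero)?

Compute the nim-sum pairwise:
27 XOR 30 = 5
5 XOR 29 = 24
24 XOR 26 = 2
The overall nim-sum is X = 2. A pile of size p has a winning move iff p XOR X < p (reduce it to p XOR X).
  27: 27 XOR 2 = 25 < 27 — winning move (to 25).
  30: 30 XOR 2 = 28 < 30 — winning move (to 28).
  29: 29 XOR 2 = 31 ≥ 29 — no move.
  26: 26 XOR 2 = 24 < 26 — winning move (to 24).
That gives 3 winning moves.

3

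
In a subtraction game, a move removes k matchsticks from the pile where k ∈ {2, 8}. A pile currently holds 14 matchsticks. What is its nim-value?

0

Grundy values for subtraction set {2, 8}:
g(0) = mex{} = 0
g(1) = mex{} = 0
g(2) = mex{0} = 1
g(3) = mex{0} = 1
g(4) = mex{1} = 0
g(5) = mex{1} = 0
g(6) = mex{0} = 1
g(7) = mex{0} = 1
g(8) = mex{0,1} = 2
g(9) = mex{0,1} = 2
g(10) = mex{1,2} = 0
g(11) = mex{1,2} = 0
g(12) = mex{0} = 1
g(13) = mex{0} = 1
g(14) = mex{1} = 0
So g(14) = 0.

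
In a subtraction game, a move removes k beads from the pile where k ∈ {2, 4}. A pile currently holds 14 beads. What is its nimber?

Build the Grundy sequence with g(k) = mex{g(k−s) : s ∈ {2, 4}, s ≤ k}:
g(0) = mex{} = 0
g(1) = mex{} = 0
g(2) = mex{0} = 1
g(3) = mex{0} = 1
g(4) = mex{0,1} = 2
g(5) = mex{0,1} = 2
g(6) = mex{1,2} = 0
g(7) = mex{1,2} = 0
g(8) = mex{0,2} = 1
g(9) = mex{0,2} = 1
g(10) = mex{0,1} = 2
g(11) = mex{0,1} = 2
g(12) = mex{1,2} = 0
g(13) = mex{1,2} = 0
g(14) = mex{0,2} = 1
So g(14) = 1.

1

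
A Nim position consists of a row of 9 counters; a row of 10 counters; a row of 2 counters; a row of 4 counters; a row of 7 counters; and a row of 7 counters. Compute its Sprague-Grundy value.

5

Bitwise XOR of the heap sizes:
  1001  (9)
  1010  (10)
  0010  (2)
  0100  (4)
  0111  (7)
  0111  (7)
  ----
  0101  (5)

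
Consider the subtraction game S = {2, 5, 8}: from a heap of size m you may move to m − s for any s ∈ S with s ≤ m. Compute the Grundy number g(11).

0

Build the Grundy sequence with g(k) = mex{g(k−s) : s ∈ {2, 5, 8}, s ≤ k}:
g(0) = mex{} = 0
g(1) = mex{} = 0
g(2) = mex{0} = 1
g(3) = mex{0} = 1
g(4) = mex{1} = 0
g(5) = mex{0,1} = 2
g(6) = mex{0} = 1
g(7) = mex{1,2} = 0
g(8) = mex{0,1} = 2
g(9) = mex{0} = 1
g(10) = mex{1,2} = 0
g(11) = mex{1} = 0
So g(11) = 0.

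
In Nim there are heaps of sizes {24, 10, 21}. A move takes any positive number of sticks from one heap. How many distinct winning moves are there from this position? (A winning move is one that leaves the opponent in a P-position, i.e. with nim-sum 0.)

1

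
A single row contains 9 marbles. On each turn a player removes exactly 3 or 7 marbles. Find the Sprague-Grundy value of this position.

Compute g(0), g(1), … for moves {3, 7}:
k:     0  1  2  3  4  5  6  7  8  9
g(k):  0  0  0  1  1  1  0  2  2  1
So g(9) = 1.

1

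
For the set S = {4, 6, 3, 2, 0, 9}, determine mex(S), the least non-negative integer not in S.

0 is in the set but 1 is not, so the mex is 1.

1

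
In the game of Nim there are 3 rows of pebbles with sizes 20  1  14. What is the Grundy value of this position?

27

Nim-sum: 20 ⊕ 1 ⊕ 14 = 27.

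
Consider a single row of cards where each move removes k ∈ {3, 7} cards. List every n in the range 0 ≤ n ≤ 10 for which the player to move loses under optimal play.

Build the Grundy sequence with g(k) = mex{g(k−s) : s ∈ {3, 7}, s ≤ k}:
k:     0  1  2  3  4  5  6  7  8  9 10
g(k):  0  0  0  1  1  1  0  2  2  1  0
The P-positions (g = 0) in 0..10 are 0, 1, 2, 6, 10.

0, 1, 2, 6, 10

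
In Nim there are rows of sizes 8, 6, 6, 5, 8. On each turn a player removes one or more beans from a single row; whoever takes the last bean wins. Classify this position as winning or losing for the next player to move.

Winning position

Bitwise XOR of the heap sizes:
  1000  (8)
  0110  (6)
  0110  (6)
  0101  (5)
  1000  (8)
  ----
  0101  (5)
The nim-sum is 5 ≠ 0, so this is an N-position: the player to move can win.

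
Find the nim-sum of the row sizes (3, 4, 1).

6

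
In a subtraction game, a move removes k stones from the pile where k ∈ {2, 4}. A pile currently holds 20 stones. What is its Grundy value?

1

Build the Grundy sequence with g(k) = mex{g(k−s) : s ∈ {2, 4}, s ≤ k}:
k:     0  1  2  3  4  5  6  7  8  9 10 11 12 13 14 15 16 17 18 19 20
g(k):  0  0  1  1  2  2  0  0  1  1  2  2  0  0  1  1  2  2  0  0  1
So g(20) = 1.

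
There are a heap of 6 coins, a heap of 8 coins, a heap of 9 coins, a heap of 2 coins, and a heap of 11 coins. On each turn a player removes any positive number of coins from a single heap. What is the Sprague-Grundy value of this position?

14

Write each in binary and XOR column by column:
  0110  (6)
  1000  (8)
  1001  (9)
  0010  (2)
  1011  (11)
  ----
  1110  (14)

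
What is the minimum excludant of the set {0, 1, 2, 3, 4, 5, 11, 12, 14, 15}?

The values 0, 1, 2, 3, 4, 5 are all present; 6 is the first non-negative integer missing from the set.

6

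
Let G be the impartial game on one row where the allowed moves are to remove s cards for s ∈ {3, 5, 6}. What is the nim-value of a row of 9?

0

Compute g(0), g(1), … for moves {3, 5, 6}:
g(0) = mex{} = 0
g(1) = mex{} = 0
g(2) = mex{} = 0
g(3) = mex{0} = 1
g(4) = mex{0} = 1
g(5) = mex{0} = 1
g(6) = mex{0,1} = 2
g(7) = mex{0,1} = 2
g(8) = mex{0,1} = 2
g(9) = mex{1,2} = 0
So g(9) = 0.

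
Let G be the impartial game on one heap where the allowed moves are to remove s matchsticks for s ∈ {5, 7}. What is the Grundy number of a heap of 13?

0

Build the Grundy sequence with g(k) = mex{g(k−s) : s ∈ {5, 7}, s ≤ k}:
k:     0  1  2  3  4  5  6  7  8  9 10 11 12 13
g(k):  0  0  0  0  0  1  1  1  1  1  2  2  0  0
So g(13) = 0.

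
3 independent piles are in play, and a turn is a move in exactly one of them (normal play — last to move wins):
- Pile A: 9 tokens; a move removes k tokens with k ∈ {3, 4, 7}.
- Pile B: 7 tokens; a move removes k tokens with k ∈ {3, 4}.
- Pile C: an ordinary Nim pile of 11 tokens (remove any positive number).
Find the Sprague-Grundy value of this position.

8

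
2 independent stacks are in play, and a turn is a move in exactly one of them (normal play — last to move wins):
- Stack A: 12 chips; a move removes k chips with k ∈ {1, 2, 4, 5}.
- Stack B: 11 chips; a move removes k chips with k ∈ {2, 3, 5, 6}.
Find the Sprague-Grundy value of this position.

Build the Grundy sequence for stack A with g(k) = mex{g(k−s) : s ∈ {1, 2, 4, 5}, s ≤ k}:
g(0) = mex{} = 0
g(1) = mex{0} = 1
g(2) = mex{0,1} = 2
g(3) = mex{1,2} = 0
g(4) = mex{0,2} = 1
g(5) = mex{0,1} = 2
g(6) = mex{1,2} = 0
g(7) = mex{0,2} = 1
g(8) = mex{0,1} = 2
g(9) = mex{1,2} = 0
g(10) = mex{0,2} = 1
g(11) = mex{0,1} = 2
g(12) = mex{1,2} = 0
So g(12) = 0.
Build the Grundy sequence for stack B with g(k) = mex{g(k−s) : s ∈ {2, 3, 5, 6}, s ≤ k}:
g(0) = mex{} = 0
g(1) = mex{} = 0
g(2) = mex{0} = 1
g(3) = mex{0} = 1
g(4) = mex{0,1} = 2
g(5) = mex{0,1} = 2
g(6) = mex{0,1,2} = 3
g(7) = mex{0,1,2} = 3
g(8) = mex{1,2,3} = 0
g(9) = mex{1,2,3} = 0
g(10) = mex{0,2,3} = 1
g(11) = mex{0,2,3} = 1
So g(11) = 1.
The value of a disjunctive sum is the nim-sum of the parts.
Combined value = 0 ⊕ 1 = 1.

1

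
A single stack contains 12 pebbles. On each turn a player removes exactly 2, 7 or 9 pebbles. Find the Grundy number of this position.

Compute g(0), g(1), … for moves {2, 7, 9}:
g(0) = mex{} = 0
g(1) = mex{} = 0
g(2) = mex{0} = 1
g(3) = mex{0} = 1
g(4) = mex{1} = 0
g(5) = mex{1} = 0
g(6) = mex{0} = 1
g(7) = mex{0} = 1
g(8) = mex{0,1} = 2
g(9) = mex{0,1} = 2
g(10) = mex{0,1,2} = 3
g(11) = mex{0,1,2} = 3
g(12) = mex{0,1,3} = 2
So g(12) = 2.

2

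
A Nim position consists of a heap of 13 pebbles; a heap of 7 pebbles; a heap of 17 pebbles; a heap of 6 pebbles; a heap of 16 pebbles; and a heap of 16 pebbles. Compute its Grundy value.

Nim-sum: 13 ^ 7 ^ 17 ^ 6 ^ 16 ^ 16 = 29.

29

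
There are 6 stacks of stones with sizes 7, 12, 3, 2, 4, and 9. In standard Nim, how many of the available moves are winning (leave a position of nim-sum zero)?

Bitwise XOR of the heap sizes:
  0111  (7)
  1100  (12)
  0011  (3)
  0010  (2)
  0100  (4)
  1001  (9)
  ----
  0111  (7)
The overall nim-sum is X = 7. A stack of size p has a winning move iff p XOR X < p (reduce it to p XOR X).
  7: 7 XOR 7 = 0 < 7 — winning move (to 0).
  12: 12 XOR 7 = 11 < 12 — winning move (to 11).
  3: 3 XOR 7 = 4 ≥ 3 — no move.
  2: 2 XOR 7 = 5 ≥ 2 — no move.
  4: 4 XOR 7 = 3 < 4 — winning move (to 3).
  9: 9 XOR 7 = 14 ≥ 9 — no move.
That gives 3 winning moves.

3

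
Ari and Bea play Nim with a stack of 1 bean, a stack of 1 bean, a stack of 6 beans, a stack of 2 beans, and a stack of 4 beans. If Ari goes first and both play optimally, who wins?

Bea wins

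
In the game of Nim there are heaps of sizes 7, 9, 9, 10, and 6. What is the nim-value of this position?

Write each in binary and XOR column by column:
  0111  (7)
  1001  (9)
  1001  (9)
  1010  (10)
  0110  (6)
  ----
  1011  (11)

11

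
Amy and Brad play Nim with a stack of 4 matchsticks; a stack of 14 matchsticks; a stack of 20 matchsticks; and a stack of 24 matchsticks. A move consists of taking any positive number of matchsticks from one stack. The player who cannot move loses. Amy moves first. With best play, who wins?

Amy wins

Compute the nim-sum pairwise:
4 ^ 14 = 10
10 ^ 20 = 30
30 ^ 24 = 6
The nim-sum is 6 ≠ 0, so this is an N-position: the player to move can win; Amy has a winning move.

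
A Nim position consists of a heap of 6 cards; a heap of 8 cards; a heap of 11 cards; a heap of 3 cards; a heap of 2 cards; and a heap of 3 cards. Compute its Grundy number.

Bitwise XOR of the heap sizes:
  0110  (6)
  1000  (8)
  1011  (11)
  0011  (3)
  0010  (2)
  0011  (3)
  ----
  0111  (7)

7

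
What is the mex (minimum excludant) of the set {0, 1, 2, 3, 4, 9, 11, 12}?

5

The values 0, 1, 2, 3, 4 are all present; 5 is the first non-negative integer missing from the set.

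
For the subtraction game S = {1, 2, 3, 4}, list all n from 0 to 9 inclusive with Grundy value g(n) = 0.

0, 5

Compute g(0), g(1), … for moves {1, 2, 3, 4}:
g(0) = mex{} = 0
g(1) = mex{0} = 1
g(2) = mex{0,1} = 2
g(3) = mex{0,1,2} = 3
g(4) = mex{0,1,2,3} = 4
g(5) = mex{1,2,3,4} = 0
g(6) = mex{0,2,3,4} = 1
g(7) = mex{0,1,3,4} = 2
g(8) = mex{0,1,2,4} = 3
g(9) = mex{0,1,2,3} = 4
The P-positions (g = 0) in 0..9 are 0, 5.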